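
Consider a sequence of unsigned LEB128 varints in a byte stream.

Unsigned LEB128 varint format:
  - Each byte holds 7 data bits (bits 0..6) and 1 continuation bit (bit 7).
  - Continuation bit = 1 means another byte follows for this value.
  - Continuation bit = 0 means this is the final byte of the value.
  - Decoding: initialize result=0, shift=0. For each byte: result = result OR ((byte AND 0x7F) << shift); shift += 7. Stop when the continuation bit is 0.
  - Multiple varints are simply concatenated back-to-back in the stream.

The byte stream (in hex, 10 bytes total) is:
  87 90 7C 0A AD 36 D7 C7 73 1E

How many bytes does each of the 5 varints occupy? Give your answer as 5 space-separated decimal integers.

Answer: 3 1 2 3 1

Derivation:
  byte[0]=0x87 cont=1 payload=0x07=7: acc |= 7<<0 -> acc=7 shift=7
  byte[1]=0x90 cont=1 payload=0x10=16: acc |= 16<<7 -> acc=2055 shift=14
  byte[2]=0x7C cont=0 payload=0x7C=124: acc |= 124<<14 -> acc=2033671 shift=21 [end]
Varint 1: bytes[0:3] = 87 90 7C -> value 2033671 (3 byte(s))
  byte[3]=0x0A cont=0 payload=0x0A=10: acc |= 10<<0 -> acc=10 shift=7 [end]
Varint 2: bytes[3:4] = 0A -> value 10 (1 byte(s))
  byte[4]=0xAD cont=1 payload=0x2D=45: acc |= 45<<0 -> acc=45 shift=7
  byte[5]=0x36 cont=0 payload=0x36=54: acc |= 54<<7 -> acc=6957 shift=14 [end]
Varint 3: bytes[4:6] = AD 36 -> value 6957 (2 byte(s))
  byte[6]=0xD7 cont=1 payload=0x57=87: acc |= 87<<0 -> acc=87 shift=7
  byte[7]=0xC7 cont=1 payload=0x47=71: acc |= 71<<7 -> acc=9175 shift=14
  byte[8]=0x73 cont=0 payload=0x73=115: acc |= 115<<14 -> acc=1893335 shift=21 [end]
Varint 4: bytes[6:9] = D7 C7 73 -> value 1893335 (3 byte(s))
  byte[9]=0x1E cont=0 payload=0x1E=30: acc |= 30<<0 -> acc=30 shift=7 [end]
Varint 5: bytes[9:10] = 1E -> value 30 (1 byte(s))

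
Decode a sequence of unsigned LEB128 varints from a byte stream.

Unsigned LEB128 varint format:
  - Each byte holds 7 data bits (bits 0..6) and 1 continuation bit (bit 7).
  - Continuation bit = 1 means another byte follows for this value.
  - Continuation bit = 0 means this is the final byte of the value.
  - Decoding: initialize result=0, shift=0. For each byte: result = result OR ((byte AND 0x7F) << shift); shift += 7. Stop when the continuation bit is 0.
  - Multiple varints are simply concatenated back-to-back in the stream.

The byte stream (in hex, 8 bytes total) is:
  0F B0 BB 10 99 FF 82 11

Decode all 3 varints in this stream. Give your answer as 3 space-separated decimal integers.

Answer: 15 269744 35700633

Derivation:
  byte[0]=0x0F cont=0 payload=0x0F=15: acc |= 15<<0 -> acc=15 shift=7 [end]
Varint 1: bytes[0:1] = 0F -> value 15 (1 byte(s))
  byte[1]=0xB0 cont=1 payload=0x30=48: acc |= 48<<0 -> acc=48 shift=7
  byte[2]=0xBB cont=1 payload=0x3B=59: acc |= 59<<7 -> acc=7600 shift=14
  byte[3]=0x10 cont=0 payload=0x10=16: acc |= 16<<14 -> acc=269744 shift=21 [end]
Varint 2: bytes[1:4] = B0 BB 10 -> value 269744 (3 byte(s))
  byte[4]=0x99 cont=1 payload=0x19=25: acc |= 25<<0 -> acc=25 shift=7
  byte[5]=0xFF cont=1 payload=0x7F=127: acc |= 127<<7 -> acc=16281 shift=14
  byte[6]=0x82 cont=1 payload=0x02=2: acc |= 2<<14 -> acc=49049 shift=21
  byte[7]=0x11 cont=0 payload=0x11=17: acc |= 17<<21 -> acc=35700633 shift=28 [end]
Varint 3: bytes[4:8] = 99 FF 82 11 -> value 35700633 (4 byte(s))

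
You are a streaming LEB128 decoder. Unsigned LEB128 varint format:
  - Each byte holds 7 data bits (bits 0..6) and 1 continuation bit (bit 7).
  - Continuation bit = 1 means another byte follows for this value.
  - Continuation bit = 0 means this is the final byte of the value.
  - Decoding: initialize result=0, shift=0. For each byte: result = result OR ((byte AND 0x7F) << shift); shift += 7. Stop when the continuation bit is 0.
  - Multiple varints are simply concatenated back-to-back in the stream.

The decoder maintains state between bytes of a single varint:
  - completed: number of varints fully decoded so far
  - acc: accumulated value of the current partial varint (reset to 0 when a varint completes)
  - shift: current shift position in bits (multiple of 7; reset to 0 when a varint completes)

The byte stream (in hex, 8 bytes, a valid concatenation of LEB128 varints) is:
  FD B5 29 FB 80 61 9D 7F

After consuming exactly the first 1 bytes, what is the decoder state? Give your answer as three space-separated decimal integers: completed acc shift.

Answer: 0 125 7

Derivation:
byte[0]=0xFD cont=1 payload=0x7D: acc |= 125<<0 -> completed=0 acc=125 shift=7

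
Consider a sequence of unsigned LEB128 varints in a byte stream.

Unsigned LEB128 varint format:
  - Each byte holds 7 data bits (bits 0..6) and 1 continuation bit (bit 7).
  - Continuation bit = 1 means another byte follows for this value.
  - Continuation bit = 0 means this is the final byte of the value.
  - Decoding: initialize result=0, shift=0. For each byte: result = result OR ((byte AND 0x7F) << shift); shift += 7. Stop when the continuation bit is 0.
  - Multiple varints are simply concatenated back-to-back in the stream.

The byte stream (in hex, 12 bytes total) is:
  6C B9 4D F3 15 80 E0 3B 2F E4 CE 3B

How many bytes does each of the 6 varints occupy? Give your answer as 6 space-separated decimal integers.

  byte[0]=0x6C cont=0 payload=0x6C=108: acc |= 108<<0 -> acc=108 shift=7 [end]
Varint 1: bytes[0:1] = 6C -> value 108 (1 byte(s))
  byte[1]=0xB9 cont=1 payload=0x39=57: acc |= 57<<0 -> acc=57 shift=7
  byte[2]=0x4D cont=0 payload=0x4D=77: acc |= 77<<7 -> acc=9913 shift=14 [end]
Varint 2: bytes[1:3] = B9 4D -> value 9913 (2 byte(s))
  byte[3]=0xF3 cont=1 payload=0x73=115: acc |= 115<<0 -> acc=115 shift=7
  byte[4]=0x15 cont=0 payload=0x15=21: acc |= 21<<7 -> acc=2803 shift=14 [end]
Varint 3: bytes[3:5] = F3 15 -> value 2803 (2 byte(s))
  byte[5]=0x80 cont=1 payload=0x00=0: acc |= 0<<0 -> acc=0 shift=7
  byte[6]=0xE0 cont=1 payload=0x60=96: acc |= 96<<7 -> acc=12288 shift=14
  byte[7]=0x3B cont=0 payload=0x3B=59: acc |= 59<<14 -> acc=978944 shift=21 [end]
Varint 4: bytes[5:8] = 80 E0 3B -> value 978944 (3 byte(s))
  byte[8]=0x2F cont=0 payload=0x2F=47: acc |= 47<<0 -> acc=47 shift=7 [end]
Varint 5: bytes[8:9] = 2F -> value 47 (1 byte(s))
  byte[9]=0xE4 cont=1 payload=0x64=100: acc |= 100<<0 -> acc=100 shift=7
  byte[10]=0xCE cont=1 payload=0x4E=78: acc |= 78<<7 -> acc=10084 shift=14
  byte[11]=0x3B cont=0 payload=0x3B=59: acc |= 59<<14 -> acc=976740 shift=21 [end]
Varint 6: bytes[9:12] = E4 CE 3B -> value 976740 (3 byte(s))

Answer: 1 2 2 3 1 3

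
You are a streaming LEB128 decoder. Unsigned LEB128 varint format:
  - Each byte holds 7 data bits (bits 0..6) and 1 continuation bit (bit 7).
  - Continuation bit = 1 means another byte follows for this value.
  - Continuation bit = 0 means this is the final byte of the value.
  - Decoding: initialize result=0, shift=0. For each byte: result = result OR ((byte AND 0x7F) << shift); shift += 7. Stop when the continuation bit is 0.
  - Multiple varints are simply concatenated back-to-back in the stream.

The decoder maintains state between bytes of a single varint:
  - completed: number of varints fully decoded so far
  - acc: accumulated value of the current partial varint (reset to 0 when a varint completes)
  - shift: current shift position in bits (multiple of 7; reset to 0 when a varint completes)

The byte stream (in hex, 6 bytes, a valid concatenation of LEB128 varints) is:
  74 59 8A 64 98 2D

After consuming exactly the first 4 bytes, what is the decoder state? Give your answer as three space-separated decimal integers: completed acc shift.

byte[0]=0x74 cont=0 payload=0x74: varint #1 complete (value=116); reset -> completed=1 acc=0 shift=0
byte[1]=0x59 cont=0 payload=0x59: varint #2 complete (value=89); reset -> completed=2 acc=0 shift=0
byte[2]=0x8A cont=1 payload=0x0A: acc |= 10<<0 -> completed=2 acc=10 shift=7
byte[3]=0x64 cont=0 payload=0x64: varint #3 complete (value=12810); reset -> completed=3 acc=0 shift=0

Answer: 3 0 0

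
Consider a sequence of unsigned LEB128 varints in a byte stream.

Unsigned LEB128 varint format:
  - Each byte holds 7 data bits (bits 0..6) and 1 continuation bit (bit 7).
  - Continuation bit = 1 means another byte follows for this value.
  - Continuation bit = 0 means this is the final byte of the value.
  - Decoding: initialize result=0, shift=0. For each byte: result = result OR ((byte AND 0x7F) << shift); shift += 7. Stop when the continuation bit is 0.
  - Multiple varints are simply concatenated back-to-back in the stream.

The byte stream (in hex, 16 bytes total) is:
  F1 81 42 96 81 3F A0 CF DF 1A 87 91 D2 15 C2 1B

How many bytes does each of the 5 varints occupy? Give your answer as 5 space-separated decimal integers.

  byte[0]=0xF1 cont=1 payload=0x71=113: acc |= 113<<0 -> acc=113 shift=7
  byte[1]=0x81 cont=1 payload=0x01=1: acc |= 1<<7 -> acc=241 shift=14
  byte[2]=0x42 cont=0 payload=0x42=66: acc |= 66<<14 -> acc=1081585 shift=21 [end]
Varint 1: bytes[0:3] = F1 81 42 -> value 1081585 (3 byte(s))
  byte[3]=0x96 cont=1 payload=0x16=22: acc |= 22<<0 -> acc=22 shift=7
  byte[4]=0x81 cont=1 payload=0x01=1: acc |= 1<<7 -> acc=150 shift=14
  byte[5]=0x3F cont=0 payload=0x3F=63: acc |= 63<<14 -> acc=1032342 shift=21 [end]
Varint 2: bytes[3:6] = 96 81 3F -> value 1032342 (3 byte(s))
  byte[6]=0xA0 cont=1 payload=0x20=32: acc |= 32<<0 -> acc=32 shift=7
  byte[7]=0xCF cont=1 payload=0x4F=79: acc |= 79<<7 -> acc=10144 shift=14
  byte[8]=0xDF cont=1 payload=0x5F=95: acc |= 95<<14 -> acc=1566624 shift=21
  byte[9]=0x1A cont=0 payload=0x1A=26: acc |= 26<<21 -> acc=56092576 shift=28 [end]
Varint 3: bytes[6:10] = A0 CF DF 1A -> value 56092576 (4 byte(s))
  byte[10]=0x87 cont=1 payload=0x07=7: acc |= 7<<0 -> acc=7 shift=7
  byte[11]=0x91 cont=1 payload=0x11=17: acc |= 17<<7 -> acc=2183 shift=14
  byte[12]=0xD2 cont=1 payload=0x52=82: acc |= 82<<14 -> acc=1345671 shift=21
  byte[13]=0x15 cont=0 payload=0x15=21: acc |= 21<<21 -> acc=45385863 shift=28 [end]
Varint 4: bytes[10:14] = 87 91 D2 15 -> value 45385863 (4 byte(s))
  byte[14]=0xC2 cont=1 payload=0x42=66: acc |= 66<<0 -> acc=66 shift=7
  byte[15]=0x1B cont=0 payload=0x1B=27: acc |= 27<<7 -> acc=3522 shift=14 [end]
Varint 5: bytes[14:16] = C2 1B -> value 3522 (2 byte(s))

Answer: 3 3 4 4 2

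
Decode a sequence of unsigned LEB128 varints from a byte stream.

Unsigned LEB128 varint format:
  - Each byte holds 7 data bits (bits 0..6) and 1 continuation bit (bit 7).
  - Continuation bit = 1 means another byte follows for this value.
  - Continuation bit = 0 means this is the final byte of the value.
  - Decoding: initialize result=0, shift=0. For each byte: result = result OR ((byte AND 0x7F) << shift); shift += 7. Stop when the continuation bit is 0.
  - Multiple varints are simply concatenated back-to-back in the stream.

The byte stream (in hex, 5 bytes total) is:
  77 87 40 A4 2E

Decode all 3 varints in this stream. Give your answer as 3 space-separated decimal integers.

  byte[0]=0x77 cont=0 payload=0x77=119: acc |= 119<<0 -> acc=119 shift=7 [end]
Varint 1: bytes[0:1] = 77 -> value 119 (1 byte(s))
  byte[1]=0x87 cont=1 payload=0x07=7: acc |= 7<<0 -> acc=7 shift=7
  byte[2]=0x40 cont=0 payload=0x40=64: acc |= 64<<7 -> acc=8199 shift=14 [end]
Varint 2: bytes[1:3] = 87 40 -> value 8199 (2 byte(s))
  byte[3]=0xA4 cont=1 payload=0x24=36: acc |= 36<<0 -> acc=36 shift=7
  byte[4]=0x2E cont=0 payload=0x2E=46: acc |= 46<<7 -> acc=5924 shift=14 [end]
Varint 3: bytes[3:5] = A4 2E -> value 5924 (2 byte(s))

Answer: 119 8199 5924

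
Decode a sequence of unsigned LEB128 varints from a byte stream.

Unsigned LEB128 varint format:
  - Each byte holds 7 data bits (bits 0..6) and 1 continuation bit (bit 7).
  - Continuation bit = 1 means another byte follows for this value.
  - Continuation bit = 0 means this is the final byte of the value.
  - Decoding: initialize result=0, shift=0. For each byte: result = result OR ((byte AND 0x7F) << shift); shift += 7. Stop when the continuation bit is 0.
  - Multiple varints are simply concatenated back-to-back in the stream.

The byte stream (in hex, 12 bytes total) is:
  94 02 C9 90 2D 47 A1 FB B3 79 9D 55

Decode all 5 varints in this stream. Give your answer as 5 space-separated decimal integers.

Answer: 276 739401 71 254606753 10909

Derivation:
  byte[0]=0x94 cont=1 payload=0x14=20: acc |= 20<<0 -> acc=20 shift=7
  byte[1]=0x02 cont=0 payload=0x02=2: acc |= 2<<7 -> acc=276 shift=14 [end]
Varint 1: bytes[0:2] = 94 02 -> value 276 (2 byte(s))
  byte[2]=0xC9 cont=1 payload=0x49=73: acc |= 73<<0 -> acc=73 shift=7
  byte[3]=0x90 cont=1 payload=0x10=16: acc |= 16<<7 -> acc=2121 shift=14
  byte[4]=0x2D cont=0 payload=0x2D=45: acc |= 45<<14 -> acc=739401 shift=21 [end]
Varint 2: bytes[2:5] = C9 90 2D -> value 739401 (3 byte(s))
  byte[5]=0x47 cont=0 payload=0x47=71: acc |= 71<<0 -> acc=71 shift=7 [end]
Varint 3: bytes[5:6] = 47 -> value 71 (1 byte(s))
  byte[6]=0xA1 cont=1 payload=0x21=33: acc |= 33<<0 -> acc=33 shift=7
  byte[7]=0xFB cont=1 payload=0x7B=123: acc |= 123<<7 -> acc=15777 shift=14
  byte[8]=0xB3 cont=1 payload=0x33=51: acc |= 51<<14 -> acc=851361 shift=21
  byte[9]=0x79 cont=0 payload=0x79=121: acc |= 121<<21 -> acc=254606753 shift=28 [end]
Varint 4: bytes[6:10] = A1 FB B3 79 -> value 254606753 (4 byte(s))
  byte[10]=0x9D cont=1 payload=0x1D=29: acc |= 29<<0 -> acc=29 shift=7
  byte[11]=0x55 cont=0 payload=0x55=85: acc |= 85<<7 -> acc=10909 shift=14 [end]
Varint 5: bytes[10:12] = 9D 55 -> value 10909 (2 byte(s))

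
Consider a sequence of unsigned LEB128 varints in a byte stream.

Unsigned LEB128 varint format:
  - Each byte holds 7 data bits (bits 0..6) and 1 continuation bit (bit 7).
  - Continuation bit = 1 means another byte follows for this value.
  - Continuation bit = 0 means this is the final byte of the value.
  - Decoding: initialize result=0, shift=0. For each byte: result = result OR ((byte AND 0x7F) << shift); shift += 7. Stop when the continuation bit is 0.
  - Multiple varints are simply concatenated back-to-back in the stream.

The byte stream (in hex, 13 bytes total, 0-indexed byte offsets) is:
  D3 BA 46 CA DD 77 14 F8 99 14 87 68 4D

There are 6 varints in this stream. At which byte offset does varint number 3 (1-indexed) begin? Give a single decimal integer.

Answer: 6

Derivation:
  byte[0]=0xD3 cont=1 payload=0x53=83: acc |= 83<<0 -> acc=83 shift=7
  byte[1]=0xBA cont=1 payload=0x3A=58: acc |= 58<<7 -> acc=7507 shift=14
  byte[2]=0x46 cont=0 payload=0x46=70: acc |= 70<<14 -> acc=1154387 shift=21 [end]
Varint 1: bytes[0:3] = D3 BA 46 -> value 1154387 (3 byte(s))
  byte[3]=0xCA cont=1 payload=0x4A=74: acc |= 74<<0 -> acc=74 shift=7
  byte[4]=0xDD cont=1 payload=0x5D=93: acc |= 93<<7 -> acc=11978 shift=14
  byte[5]=0x77 cont=0 payload=0x77=119: acc |= 119<<14 -> acc=1961674 shift=21 [end]
Varint 2: bytes[3:6] = CA DD 77 -> value 1961674 (3 byte(s))
  byte[6]=0x14 cont=0 payload=0x14=20: acc |= 20<<0 -> acc=20 shift=7 [end]
Varint 3: bytes[6:7] = 14 -> value 20 (1 byte(s))
  byte[7]=0xF8 cont=1 payload=0x78=120: acc |= 120<<0 -> acc=120 shift=7
  byte[8]=0x99 cont=1 payload=0x19=25: acc |= 25<<7 -> acc=3320 shift=14
  byte[9]=0x14 cont=0 payload=0x14=20: acc |= 20<<14 -> acc=331000 shift=21 [end]
Varint 4: bytes[7:10] = F8 99 14 -> value 331000 (3 byte(s))
  byte[10]=0x87 cont=1 payload=0x07=7: acc |= 7<<0 -> acc=7 shift=7
  byte[11]=0x68 cont=0 payload=0x68=104: acc |= 104<<7 -> acc=13319 shift=14 [end]
Varint 5: bytes[10:12] = 87 68 -> value 13319 (2 byte(s))
  byte[12]=0x4D cont=0 payload=0x4D=77: acc |= 77<<0 -> acc=77 shift=7 [end]
Varint 6: bytes[12:13] = 4D -> value 77 (1 byte(s))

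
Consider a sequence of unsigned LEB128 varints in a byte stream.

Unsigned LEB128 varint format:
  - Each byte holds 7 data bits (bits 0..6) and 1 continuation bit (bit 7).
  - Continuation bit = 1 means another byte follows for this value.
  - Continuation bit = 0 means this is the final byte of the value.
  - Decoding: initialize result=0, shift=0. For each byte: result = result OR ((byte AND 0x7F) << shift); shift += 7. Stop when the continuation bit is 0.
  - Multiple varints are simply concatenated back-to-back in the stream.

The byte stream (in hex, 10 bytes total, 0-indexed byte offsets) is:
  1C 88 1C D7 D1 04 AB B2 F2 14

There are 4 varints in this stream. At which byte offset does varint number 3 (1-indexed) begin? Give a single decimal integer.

Answer: 3

Derivation:
  byte[0]=0x1C cont=0 payload=0x1C=28: acc |= 28<<0 -> acc=28 shift=7 [end]
Varint 1: bytes[0:1] = 1C -> value 28 (1 byte(s))
  byte[1]=0x88 cont=1 payload=0x08=8: acc |= 8<<0 -> acc=8 shift=7
  byte[2]=0x1C cont=0 payload=0x1C=28: acc |= 28<<7 -> acc=3592 shift=14 [end]
Varint 2: bytes[1:3] = 88 1C -> value 3592 (2 byte(s))
  byte[3]=0xD7 cont=1 payload=0x57=87: acc |= 87<<0 -> acc=87 shift=7
  byte[4]=0xD1 cont=1 payload=0x51=81: acc |= 81<<7 -> acc=10455 shift=14
  byte[5]=0x04 cont=0 payload=0x04=4: acc |= 4<<14 -> acc=75991 shift=21 [end]
Varint 3: bytes[3:6] = D7 D1 04 -> value 75991 (3 byte(s))
  byte[6]=0xAB cont=1 payload=0x2B=43: acc |= 43<<0 -> acc=43 shift=7
  byte[7]=0xB2 cont=1 payload=0x32=50: acc |= 50<<7 -> acc=6443 shift=14
  byte[8]=0xF2 cont=1 payload=0x72=114: acc |= 114<<14 -> acc=1874219 shift=21
  byte[9]=0x14 cont=0 payload=0x14=20: acc |= 20<<21 -> acc=43817259 shift=28 [end]
Varint 4: bytes[6:10] = AB B2 F2 14 -> value 43817259 (4 byte(s))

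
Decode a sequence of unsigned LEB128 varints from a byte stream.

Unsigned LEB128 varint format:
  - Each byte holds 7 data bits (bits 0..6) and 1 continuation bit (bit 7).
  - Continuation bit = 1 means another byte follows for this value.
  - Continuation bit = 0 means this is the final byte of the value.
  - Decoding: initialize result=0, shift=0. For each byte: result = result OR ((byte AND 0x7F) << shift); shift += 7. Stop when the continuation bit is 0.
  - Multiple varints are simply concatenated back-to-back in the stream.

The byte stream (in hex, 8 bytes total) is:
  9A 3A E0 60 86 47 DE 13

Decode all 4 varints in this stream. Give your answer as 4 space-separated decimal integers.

  byte[0]=0x9A cont=1 payload=0x1A=26: acc |= 26<<0 -> acc=26 shift=7
  byte[1]=0x3A cont=0 payload=0x3A=58: acc |= 58<<7 -> acc=7450 shift=14 [end]
Varint 1: bytes[0:2] = 9A 3A -> value 7450 (2 byte(s))
  byte[2]=0xE0 cont=1 payload=0x60=96: acc |= 96<<0 -> acc=96 shift=7
  byte[3]=0x60 cont=0 payload=0x60=96: acc |= 96<<7 -> acc=12384 shift=14 [end]
Varint 2: bytes[2:4] = E0 60 -> value 12384 (2 byte(s))
  byte[4]=0x86 cont=1 payload=0x06=6: acc |= 6<<0 -> acc=6 shift=7
  byte[5]=0x47 cont=0 payload=0x47=71: acc |= 71<<7 -> acc=9094 shift=14 [end]
Varint 3: bytes[4:6] = 86 47 -> value 9094 (2 byte(s))
  byte[6]=0xDE cont=1 payload=0x5E=94: acc |= 94<<0 -> acc=94 shift=7
  byte[7]=0x13 cont=0 payload=0x13=19: acc |= 19<<7 -> acc=2526 shift=14 [end]
Varint 4: bytes[6:8] = DE 13 -> value 2526 (2 byte(s))

Answer: 7450 12384 9094 2526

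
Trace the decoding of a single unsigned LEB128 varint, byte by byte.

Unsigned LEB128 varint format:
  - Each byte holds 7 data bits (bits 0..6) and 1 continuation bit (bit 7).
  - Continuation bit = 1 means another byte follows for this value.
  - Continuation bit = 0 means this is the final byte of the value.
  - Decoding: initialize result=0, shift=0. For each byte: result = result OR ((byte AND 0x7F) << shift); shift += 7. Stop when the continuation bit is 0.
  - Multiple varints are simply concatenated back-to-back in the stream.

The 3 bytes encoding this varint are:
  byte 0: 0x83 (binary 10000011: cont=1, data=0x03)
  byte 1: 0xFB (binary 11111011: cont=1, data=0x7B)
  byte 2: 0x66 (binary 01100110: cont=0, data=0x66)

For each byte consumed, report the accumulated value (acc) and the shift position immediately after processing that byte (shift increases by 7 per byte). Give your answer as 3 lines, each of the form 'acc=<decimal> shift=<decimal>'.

byte 0=0x83: payload=0x03=3, contrib = 3<<0 = 3; acc -> 3, shift -> 7
byte 1=0xFB: payload=0x7B=123, contrib = 123<<7 = 15744; acc -> 15747, shift -> 14
byte 2=0x66: payload=0x66=102, contrib = 102<<14 = 1671168; acc -> 1686915, shift -> 21

Answer: acc=3 shift=7
acc=15747 shift=14
acc=1686915 shift=21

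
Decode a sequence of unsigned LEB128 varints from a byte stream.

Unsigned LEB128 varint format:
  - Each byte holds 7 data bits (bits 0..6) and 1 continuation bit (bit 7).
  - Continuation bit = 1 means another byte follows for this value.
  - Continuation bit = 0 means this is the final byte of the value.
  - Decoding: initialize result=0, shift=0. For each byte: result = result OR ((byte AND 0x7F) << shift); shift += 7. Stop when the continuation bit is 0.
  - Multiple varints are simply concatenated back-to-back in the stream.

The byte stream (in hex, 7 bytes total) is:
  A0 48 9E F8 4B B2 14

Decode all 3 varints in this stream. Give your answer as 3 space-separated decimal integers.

Answer: 9248 1244190 2610

Derivation:
  byte[0]=0xA0 cont=1 payload=0x20=32: acc |= 32<<0 -> acc=32 shift=7
  byte[1]=0x48 cont=0 payload=0x48=72: acc |= 72<<7 -> acc=9248 shift=14 [end]
Varint 1: bytes[0:2] = A0 48 -> value 9248 (2 byte(s))
  byte[2]=0x9E cont=1 payload=0x1E=30: acc |= 30<<0 -> acc=30 shift=7
  byte[3]=0xF8 cont=1 payload=0x78=120: acc |= 120<<7 -> acc=15390 shift=14
  byte[4]=0x4B cont=0 payload=0x4B=75: acc |= 75<<14 -> acc=1244190 shift=21 [end]
Varint 2: bytes[2:5] = 9E F8 4B -> value 1244190 (3 byte(s))
  byte[5]=0xB2 cont=1 payload=0x32=50: acc |= 50<<0 -> acc=50 shift=7
  byte[6]=0x14 cont=0 payload=0x14=20: acc |= 20<<7 -> acc=2610 shift=14 [end]
Varint 3: bytes[5:7] = B2 14 -> value 2610 (2 byte(s))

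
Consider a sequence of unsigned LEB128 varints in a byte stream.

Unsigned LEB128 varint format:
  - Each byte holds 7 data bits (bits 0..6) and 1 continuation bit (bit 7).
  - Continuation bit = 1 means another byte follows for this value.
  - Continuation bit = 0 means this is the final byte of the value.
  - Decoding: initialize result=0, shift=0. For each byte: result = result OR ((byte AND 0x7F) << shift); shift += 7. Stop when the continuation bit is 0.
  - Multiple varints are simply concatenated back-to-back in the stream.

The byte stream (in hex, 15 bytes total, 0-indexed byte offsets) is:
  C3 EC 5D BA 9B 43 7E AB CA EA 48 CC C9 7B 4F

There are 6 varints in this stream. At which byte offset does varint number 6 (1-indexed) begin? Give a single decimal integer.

  byte[0]=0xC3 cont=1 payload=0x43=67: acc |= 67<<0 -> acc=67 shift=7
  byte[1]=0xEC cont=1 payload=0x6C=108: acc |= 108<<7 -> acc=13891 shift=14
  byte[2]=0x5D cont=0 payload=0x5D=93: acc |= 93<<14 -> acc=1537603 shift=21 [end]
Varint 1: bytes[0:3] = C3 EC 5D -> value 1537603 (3 byte(s))
  byte[3]=0xBA cont=1 payload=0x3A=58: acc |= 58<<0 -> acc=58 shift=7
  byte[4]=0x9B cont=1 payload=0x1B=27: acc |= 27<<7 -> acc=3514 shift=14
  byte[5]=0x43 cont=0 payload=0x43=67: acc |= 67<<14 -> acc=1101242 shift=21 [end]
Varint 2: bytes[3:6] = BA 9B 43 -> value 1101242 (3 byte(s))
  byte[6]=0x7E cont=0 payload=0x7E=126: acc |= 126<<0 -> acc=126 shift=7 [end]
Varint 3: bytes[6:7] = 7E -> value 126 (1 byte(s))
  byte[7]=0xAB cont=1 payload=0x2B=43: acc |= 43<<0 -> acc=43 shift=7
  byte[8]=0xCA cont=1 payload=0x4A=74: acc |= 74<<7 -> acc=9515 shift=14
  byte[9]=0xEA cont=1 payload=0x6A=106: acc |= 106<<14 -> acc=1746219 shift=21
  byte[10]=0x48 cont=0 payload=0x48=72: acc |= 72<<21 -> acc=152741163 shift=28 [end]
Varint 4: bytes[7:11] = AB CA EA 48 -> value 152741163 (4 byte(s))
  byte[11]=0xCC cont=1 payload=0x4C=76: acc |= 76<<0 -> acc=76 shift=7
  byte[12]=0xC9 cont=1 payload=0x49=73: acc |= 73<<7 -> acc=9420 shift=14
  byte[13]=0x7B cont=0 payload=0x7B=123: acc |= 123<<14 -> acc=2024652 shift=21 [end]
Varint 5: bytes[11:14] = CC C9 7B -> value 2024652 (3 byte(s))
  byte[14]=0x4F cont=0 payload=0x4F=79: acc |= 79<<0 -> acc=79 shift=7 [end]
Varint 6: bytes[14:15] = 4F -> value 79 (1 byte(s))

Answer: 14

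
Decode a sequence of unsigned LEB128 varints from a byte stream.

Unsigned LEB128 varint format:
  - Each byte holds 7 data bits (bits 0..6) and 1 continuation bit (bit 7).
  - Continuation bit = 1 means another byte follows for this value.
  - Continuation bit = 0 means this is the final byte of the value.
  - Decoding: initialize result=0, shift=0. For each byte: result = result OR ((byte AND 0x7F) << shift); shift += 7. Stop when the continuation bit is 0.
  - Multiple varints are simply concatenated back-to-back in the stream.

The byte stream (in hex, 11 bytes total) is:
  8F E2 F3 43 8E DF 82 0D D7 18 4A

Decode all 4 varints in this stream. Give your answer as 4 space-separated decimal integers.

Answer: 142405903 27307918 3159 74

Derivation:
  byte[0]=0x8F cont=1 payload=0x0F=15: acc |= 15<<0 -> acc=15 shift=7
  byte[1]=0xE2 cont=1 payload=0x62=98: acc |= 98<<7 -> acc=12559 shift=14
  byte[2]=0xF3 cont=1 payload=0x73=115: acc |= 115<<14 -> acc=1896719 shift=21
  byte[3]=0x43 cont=0 payload=0x43=67: acc |= 67<<21 -> acc=142405903 shift=28 [end]
Varint 1: bytes[0:4] = 8F E2 F3 43 -> value 142405903 (4 byte(s))
  byte[4]=0x8E cont=1 payload=0x0E=14: acc |= 14<<0 -> acc=14 shift=7
  byte[5]=0xDF cont=1 payload=0x5F=95: acc |= 95<<7 -> acc=12174 shift=14
  byte[6]=0x82 cont=1 payload=0x02=2: acc |= 2<<14 -> acc=44942 shift=21
  byte[7]=0x0D cont=0 payload=0x0D=13: acc |= 13<<21 -> acc=27307918 shift=28 [end]
Varint 2: bytes[4:8] = 8E DF 82 0D -> value 27307918 (4 byte(s))
  byte[8]=0xD7 cont=1 payload=0x57=87: acc |= 87<<0 -> acc=87 shift=7
  byte[9]=0x18 cont=0 payload=0x18=24: acc |= 24<<7 -> acc=3159 shift=14 [end]
Varint 3: bytes[8:10] = D7 18 -> value 3159 (2 byte(s))
  byte[10]=0x4A cont=0 payload=0x4A=74: acc |= 74<<0 -> acc=74 shift=7 [end]
Varint 4: bytes[10:11] = 4A -> value 74 (1 byte(s))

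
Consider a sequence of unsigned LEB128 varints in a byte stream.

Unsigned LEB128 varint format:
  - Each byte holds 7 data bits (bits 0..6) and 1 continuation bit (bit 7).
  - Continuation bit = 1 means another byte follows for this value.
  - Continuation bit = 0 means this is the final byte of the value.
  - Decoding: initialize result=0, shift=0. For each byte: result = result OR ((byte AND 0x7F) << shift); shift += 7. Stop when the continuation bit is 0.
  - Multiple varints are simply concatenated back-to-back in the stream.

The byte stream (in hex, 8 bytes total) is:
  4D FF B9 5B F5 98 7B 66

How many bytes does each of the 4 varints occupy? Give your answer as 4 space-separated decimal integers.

Answer: 1 3 3 1

Derivation:
  byte[0]=0x4D cont=0 payload=0x4D=77: acc |= 77<<0 -> acc=77 shift=7 [end]
Varint 1: bytes[0:1] = 4D -> value 77 (1 byte(s))
  byte[1]=0xFF cont=1 payload=0x7F=127: acc |= 127<<0 -> acc=127 shift=7
  byte[2]=0xB9 cont=1 payload=0x39=57: acc |= 57<<7 -> acc=7423 shift=14
  byte[3]=0x5B cont=0 payload=0x5B=91: acc |= 91<<14 -> acc=1498367 shift=21 [end]
Varint 2: bytes[1:4] = FF B9 5B -> value 1498367 (3 byte(s))
  byte[4]=0xF5 cont=1 payload=0x75=117: acc |= 117<<0 -> acc=117 shift=7
  byte[5]=0x98 cont=1 payload=0x18=24: acc |= 24<<7 -> acc=3189 shift=14
  byte[6]=0x7B cont=0 payload=0x7B=123: acc |= 123<<14 -> acc=2018421 shift=21 [end]
Varint 3: bytes[4:7] = F5 98 7B -> value 2018421 (3 byte(s))
  byte[7]=0x66 cont=0 payload=0x66=102: acc |= 102<<0 -> acc=102 shift=7 [end]
Varint 4: bytes[7:8] = 66 -> value 102 (1 byte(s))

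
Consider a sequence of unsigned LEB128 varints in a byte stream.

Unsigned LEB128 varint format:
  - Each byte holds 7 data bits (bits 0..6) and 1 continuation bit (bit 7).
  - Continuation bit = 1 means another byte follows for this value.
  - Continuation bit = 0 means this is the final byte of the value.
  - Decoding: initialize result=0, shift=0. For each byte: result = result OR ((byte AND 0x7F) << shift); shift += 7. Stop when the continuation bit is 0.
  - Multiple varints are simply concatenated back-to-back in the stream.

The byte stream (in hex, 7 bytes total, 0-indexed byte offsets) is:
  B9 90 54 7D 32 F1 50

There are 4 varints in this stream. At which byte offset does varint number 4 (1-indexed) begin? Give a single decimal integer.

  byte[0]=0xB9 cont=1 payload=0x39=57: acc |= 57<<0 -> acc=57 shift=7
  byte[1]=0x90 cont=1 payload=0x10=16: acc |= 16<<7 -> acc=2105 shift=14
  byte[2]=0x54 cont=0 payload=0x54=84: acc |= 84<<14 -> acc=1378361 shift=21 [end]
Varint 1: bytes[0:3] = B9 90 54 -> value 1378361 (3 byte(s))
  byte[3]=0x7D cont=0 payload=0x7D=125: acc |= 125<<0 -> acc=125 shift=7 [end]
Varint 2: bytes[3:4] = 7D -> value 125 (1 byte(s))
  byte[4]=0x32 cont=0 payload=0x32=50: acc |= 50<<0 -> acc=50 shift=7 [end]
Varint 3: bytes[4:5] = 32 -> value 50 (1 byte(s))
  byte[5]=0xF1 cont=1 payload=0x71=113: acc |= 113<<0 -> acc=113 shift=7
  byte[6]=0x50 cont=0 payload=0x50=80: acc |= 80<<7 -> acc=10353 shift=14 [end]
Varint 4: bytes[5:7] = F1 50 -> value 10353 (2 byte(s))

Answer: 5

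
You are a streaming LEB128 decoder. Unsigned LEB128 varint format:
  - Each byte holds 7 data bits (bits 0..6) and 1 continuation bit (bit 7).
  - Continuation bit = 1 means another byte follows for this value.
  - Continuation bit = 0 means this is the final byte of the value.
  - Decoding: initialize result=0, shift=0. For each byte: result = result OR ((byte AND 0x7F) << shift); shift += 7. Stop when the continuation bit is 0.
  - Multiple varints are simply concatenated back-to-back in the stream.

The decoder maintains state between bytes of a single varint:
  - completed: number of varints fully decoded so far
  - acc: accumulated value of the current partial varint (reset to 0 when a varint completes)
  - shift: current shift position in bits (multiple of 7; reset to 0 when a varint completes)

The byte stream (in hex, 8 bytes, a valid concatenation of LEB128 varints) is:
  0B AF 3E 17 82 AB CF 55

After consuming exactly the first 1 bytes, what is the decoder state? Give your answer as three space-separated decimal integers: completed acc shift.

byte[0]=0x0B cont=0 payload=0x0B: varint #1 complete (value=11); reset -> completed=1 acc=0 shift=0

Answer: 1 0 0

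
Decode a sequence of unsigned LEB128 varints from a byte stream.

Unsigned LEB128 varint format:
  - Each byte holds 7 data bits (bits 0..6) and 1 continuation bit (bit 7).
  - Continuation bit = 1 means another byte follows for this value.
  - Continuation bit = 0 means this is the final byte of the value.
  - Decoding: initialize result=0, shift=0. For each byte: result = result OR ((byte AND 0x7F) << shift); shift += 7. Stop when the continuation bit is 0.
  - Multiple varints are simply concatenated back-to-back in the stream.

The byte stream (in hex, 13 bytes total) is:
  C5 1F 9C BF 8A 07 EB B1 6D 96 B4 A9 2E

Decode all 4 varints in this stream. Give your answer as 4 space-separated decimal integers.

  byte[0]=0xC5 cont=1 payload=0x45=69: acc |= 69<<0 -> acc=69 shift=7
  byte[1]=0x1F cont=0 payload=0x1F=31: acc |= 31<<7 -> acc=4037 shift=14 [end]
Varint 1: bytes[0:2] = C5 1F -> value 4037 (2 byte(s))
  byte[2]=0x9C cont=1 payload=0x1C=28: acc |= 28<<0 -> acc=28 shift=7
  byte[3]=0xBF cont=1 payload=0x3F=63: acc |= 63<<7 -> acc=8092 shift=14
  byte[4]=0x8A cont=1 payload=0x0A=10: acc |= 10<<14 -> acc=171932 shift=21
  byte[5]=0x07 cont=0 payload=0x07=7: acc |= 7<<21 -> acc=14851996 shift=28 [end]
Varint 2: bytes[2:6] = 9C BF 8A 07 -> value 14851996 (4 byte(s))
  byte[6]=0xEB cont=1 payload=0x6B=107: acc |= 107<<0 -> acc=107 shift=7
  byte[7]=0xB1 cont=1 payload=0x31=49: acc |= 49<<7 -> acc=6379 shift=14
  byte[8]=0x6D cont=0 payload=0x6D=109: acc |= 109<<14 -> acc=1792235 shift=21 [end]
Varint 3: bytes[6:9] = EB B1 6D -> value 1792235 (3 byte(s))
  byte[9]=0x96 cont=1 payload=0x16=22: acc |= 22<<0 -> acc=22 shift=7
  byte[10]=0xB4 cont=1 payload=0x34=52: acc |= 52<<7 -> acc=6678 shift=14
  byte[11]=0xA9 cont=1 payload=0x29=41: acc |= 41<<14 -> acc=678422 shift=21
  byte[12]=0x2E cont=0 payload=0x2E=46: acc |= 46<<21 -> acc=97147414 shift=28 [end]
Varint 4: bytes[9:13] = 96 B4 A9 2E -> value 97147414 (4 byte(s))

Answer: 4037 14851996 1792235 97147414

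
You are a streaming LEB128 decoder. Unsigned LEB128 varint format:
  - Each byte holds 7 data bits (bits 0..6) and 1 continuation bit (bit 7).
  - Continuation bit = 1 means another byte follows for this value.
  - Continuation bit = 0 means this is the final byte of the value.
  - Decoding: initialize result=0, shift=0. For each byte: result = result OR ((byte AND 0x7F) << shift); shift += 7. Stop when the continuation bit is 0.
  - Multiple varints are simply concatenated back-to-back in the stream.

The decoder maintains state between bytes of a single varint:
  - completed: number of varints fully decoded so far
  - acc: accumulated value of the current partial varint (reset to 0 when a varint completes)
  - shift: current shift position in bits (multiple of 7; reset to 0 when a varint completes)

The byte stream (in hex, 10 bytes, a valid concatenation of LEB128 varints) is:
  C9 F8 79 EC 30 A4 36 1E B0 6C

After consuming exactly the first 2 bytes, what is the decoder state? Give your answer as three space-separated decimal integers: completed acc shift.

Answer: 0 15433 14

Derivation:
byte[0]=0xC9 cont=1 payload=0x49: acc |= 73<<0 -> completed=0 acc=73 shift=7
byte[1]=0xF8 cont=1 payload=0x78: acc |= 120<<7 -> completed=0 acc=15433 shift=14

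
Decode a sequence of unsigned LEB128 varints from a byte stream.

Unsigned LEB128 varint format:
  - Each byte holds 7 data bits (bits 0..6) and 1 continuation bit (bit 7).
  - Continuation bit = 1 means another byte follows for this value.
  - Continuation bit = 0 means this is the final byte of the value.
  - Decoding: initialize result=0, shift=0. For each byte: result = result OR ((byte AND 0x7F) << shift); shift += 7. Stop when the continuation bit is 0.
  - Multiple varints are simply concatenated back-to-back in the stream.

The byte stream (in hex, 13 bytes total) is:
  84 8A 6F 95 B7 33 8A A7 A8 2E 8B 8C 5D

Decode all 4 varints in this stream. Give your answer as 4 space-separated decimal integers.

  byte[0]=0x84 cont=1 payload=0x04=4: acc |= 4<<0 -> acc=4 shift=7
  byte[1]=0x8A cont=1 payload=0x0A=10: acc |= 10<<7 -> acc=1284 shift=14
  byte[2]=0x6F cont=0 payload=0x6F=111: acc |= 111<<14 -> acc=1819908 shift=21 [end]
Varint 1: bytes[0:3] = 84 8A 6F -> value 1819908 (3 byte(s))
  byte[3]=0x95 cont=1 payload=0x15=21: acc |= 21<<0 -> acc=21 shift=7
  byte[4]=0xB7 cont=1 payload=0x37=55: acc |= 55<<7 -> acc=7061 shift=14
  byte[5]=0x33 cont=0 payload=0x33=51: acc |= 51<<14 -> acc=842645 shift=21 [end]
Varint 2: bytes[3:6] = 95 B7 33 -> value 842645 (3 byte(s))
  byte[6]=0x8A cont=1 payload=0x0A=10: acc |= 10<<0 -> acc=10 shift=7
  byte[7]=0xA7 cont=1 payload=0x27=39: acc |= 39<<7 -> acc=5002 shift=14
  byte[8]=0xA8 cont=1 payload=0x28=40: acc |= 40<<14 -> acc=660362 shift=21
  byte[9]=0x2E cont=0 payload=0x2E=46: acc |= 46<<21 -> acc=97129354 shift=28 [end]
Varint 3: bytes[6:10] = 8A A7 A8 2E -> value 97129354 (4 byte(s))
  byte[10]=0x8B cont=1 payload=0x0B=11: acc |= 11<<0 -> acc=11 shift=7
  byte[11]=0x8C cont=1 payload=0x0C=12: acc |= 12<<7 -> acc=1547 shift=14
  byte[12]=0x5D cont=0 payload=0x5D=93: acc |= 93<<14 -> acc=1525259 shift=21 [end]
Varint 4: bytes[10:13] = 8B 8C 5D -> value 1525259 (3 byte(s))

Answer: 1819908 842645 97129354 1525259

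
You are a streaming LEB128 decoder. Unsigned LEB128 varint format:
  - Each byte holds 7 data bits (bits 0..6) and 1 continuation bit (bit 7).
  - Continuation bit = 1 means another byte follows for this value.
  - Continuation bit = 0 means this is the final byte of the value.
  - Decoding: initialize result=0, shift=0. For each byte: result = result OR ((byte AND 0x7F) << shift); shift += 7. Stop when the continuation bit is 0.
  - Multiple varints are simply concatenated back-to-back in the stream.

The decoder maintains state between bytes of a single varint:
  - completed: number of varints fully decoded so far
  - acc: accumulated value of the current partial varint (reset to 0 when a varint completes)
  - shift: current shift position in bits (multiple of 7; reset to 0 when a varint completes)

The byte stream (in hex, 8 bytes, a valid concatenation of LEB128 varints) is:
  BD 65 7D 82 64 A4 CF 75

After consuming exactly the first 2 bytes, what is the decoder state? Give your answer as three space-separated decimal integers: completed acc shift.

byte[0]=0xBD cont=1 payload=0x3D: acc |= 61<<0 -> completed=0 acc=61 shift=7
byte[1]=0x65 cont=0 payload=0x65: varint #1 complete (value=12989); reset -> completed=1 acc=0 shift=0

Answer: 1 0 0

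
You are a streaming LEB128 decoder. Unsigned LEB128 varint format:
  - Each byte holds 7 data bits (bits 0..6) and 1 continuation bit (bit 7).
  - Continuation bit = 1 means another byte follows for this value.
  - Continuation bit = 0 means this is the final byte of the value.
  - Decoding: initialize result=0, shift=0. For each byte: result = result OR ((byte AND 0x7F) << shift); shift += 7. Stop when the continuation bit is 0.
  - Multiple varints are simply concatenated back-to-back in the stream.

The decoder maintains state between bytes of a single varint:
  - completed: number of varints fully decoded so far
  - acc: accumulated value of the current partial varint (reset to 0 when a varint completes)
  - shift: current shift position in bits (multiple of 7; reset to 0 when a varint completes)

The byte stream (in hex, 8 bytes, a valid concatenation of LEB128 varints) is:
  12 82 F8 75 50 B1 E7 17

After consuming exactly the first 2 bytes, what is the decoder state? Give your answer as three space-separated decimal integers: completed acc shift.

byte[0]=0x12 cont=0 payload=0x12: varint #1 complete (value=18); reset -> completed=1 acc=0 shift=0
byte[1]=0x82 cont=1 payload=0x02: acc |= 2<<0 -> completed=1 acc=2 shift=7

Answer: 1 2 7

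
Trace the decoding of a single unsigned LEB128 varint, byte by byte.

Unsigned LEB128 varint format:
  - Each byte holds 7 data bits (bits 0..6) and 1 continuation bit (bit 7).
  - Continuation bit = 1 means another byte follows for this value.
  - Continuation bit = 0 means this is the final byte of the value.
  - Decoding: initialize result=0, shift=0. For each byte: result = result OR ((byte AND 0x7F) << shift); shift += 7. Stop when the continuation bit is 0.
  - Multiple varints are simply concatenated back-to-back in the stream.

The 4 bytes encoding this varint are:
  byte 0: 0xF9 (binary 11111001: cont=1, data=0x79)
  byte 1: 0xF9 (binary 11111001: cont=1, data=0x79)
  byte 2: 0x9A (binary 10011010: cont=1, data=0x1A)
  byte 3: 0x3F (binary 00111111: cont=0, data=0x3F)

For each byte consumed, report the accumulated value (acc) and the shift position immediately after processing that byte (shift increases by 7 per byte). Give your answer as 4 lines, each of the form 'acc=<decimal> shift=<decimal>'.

byte 0=0xF9: payload=0x79=121, contrib = 121<<0 = 121; acc -> 121, shift -> 7
byte 1=0xF9: payload=0x79=121, contrib = 121<<7 = 15488; acc -> 15609, shift -> 14
byte 2=0x9A: payload=0x1A=26, contrib = 26<<14 = 425984; acc -> 441593, shift -> 21
byte 3=0x3F: payload=0x3F=63, contrib = 63<<21 = 132120576; acc -> 132562169, shift -> 28

Answer: acc=121 shift=7
acc=15609 shift=14
acc=441593 shift=21
acc=132562169 shift=28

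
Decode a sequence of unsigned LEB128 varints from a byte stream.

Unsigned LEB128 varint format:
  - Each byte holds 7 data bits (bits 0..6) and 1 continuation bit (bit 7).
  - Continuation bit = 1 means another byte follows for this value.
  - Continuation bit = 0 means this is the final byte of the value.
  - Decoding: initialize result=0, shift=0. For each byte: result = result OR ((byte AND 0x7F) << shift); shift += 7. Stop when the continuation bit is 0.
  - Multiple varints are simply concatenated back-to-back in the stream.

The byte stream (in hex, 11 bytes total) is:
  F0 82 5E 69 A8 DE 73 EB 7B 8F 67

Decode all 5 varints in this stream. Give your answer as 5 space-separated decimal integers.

  byte[0]=0xF0 cont=1 payload=0x70=112: acc |= 112<<0 -> acc=112 shift=7
  byte[1]=0x82 cont=1 payload=0x02=2: acc |= 2<<7 -> acc=368 shift=14
  byte[2]=0x5E cont=0 payload=0x5E=94: acc |= 94<<14 -> acc=1540464 shift=21 [end]
Varint 1: bytes[0:3] = F0 82 5E -> value 1540464 (3 byte(s))
  byte[3]=0x69 cont=0 payload=0x69=105: acc |= 105<<0 -> acc=105 shift=7 [end]
Varint 2: bytes[3:4] = 69 -> value 105 (1 byte(s))
  byte[4]=0xA8 cont=1 payload=0x28=40: acc |= 40<<0 -> acc=40 shift=7
  byte[5]=0xDE cont=1 payload=0x5E=94: acc |= 94<<7 -> acc=12072 shift=14
  byte[6]=0x73 cont=0 payload=0x73=115: acc |= 115<<14 -> acc=1896232 shift=21 [end]
Varint 3: bytes[4:7] = A8 DE 73 -> value 1896232 (3 byte(s))
  byte[7]=0xEB cont=1 payload=0x6B=107: acc |= 107<<0 -> acc=107 shift=7
  byte[8]=0x7B cont=0 payload=0x7B=123: acc |= 123<<7 -> acc=15851 shift=14 [end]
Varint 4: bytes[7:9] = EB 7B -> value 15851 (2 byte(s))
  byte[9]=0x8F cont=1 payload=0x0F=15: acc |= 15<<0 -> acc=15 shift=7
  byte[10]=0x67 cont=0 payload=0x67=103: acc |= 103<<7 -> acc=13199 shift=14 [end]
Varint 5: bytes[9:11] = 8F 67 -> value 13199 (2 byte(s))

Answer: 1540464 105 1896232 15851 13199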